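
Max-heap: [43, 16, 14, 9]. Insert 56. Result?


Append 56: [43, 16, 14, 9, 56]
Bubble up: swap idx 4(56) with idx 1(16); swap idx 1(56) with idx 0(43)
Result: [56, 43, 14, 9, 16]


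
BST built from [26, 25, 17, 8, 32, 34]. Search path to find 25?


BST root = 26
Search for 25: compare at each node
Path: [26, 25]


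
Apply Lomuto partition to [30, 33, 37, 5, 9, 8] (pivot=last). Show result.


Elements <= 8 go left of pivot.
Result: [5, 8, 37, 30, 9, 33], pivot at index 1


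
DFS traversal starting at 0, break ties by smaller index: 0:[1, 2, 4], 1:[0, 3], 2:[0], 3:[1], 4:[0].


DFS stack-based: start with [0]
Visit order: [0, 1, 3, 2, 4]


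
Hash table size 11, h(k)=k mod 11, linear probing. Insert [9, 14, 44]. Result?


Insertions: 9->slot 9; 14->slot 3; 44->slot 0
Table: [44, None, None, 14, None, None, None, None, None, 9, None]


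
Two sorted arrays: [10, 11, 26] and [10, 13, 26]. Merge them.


Compare heads, take smaller each step.
Merged: [10, 10, 11, 13, 26, 26]


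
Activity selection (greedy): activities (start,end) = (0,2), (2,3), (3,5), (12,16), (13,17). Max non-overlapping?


Greedy: pick earliest-ending, then skip overlaps.
Selected (4 activities): [(0, 2), (2, 3), (3, 5), (12, 16)]


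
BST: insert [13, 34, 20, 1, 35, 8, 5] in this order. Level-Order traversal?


Root = 13; build tree by BST insertion.
Level-Order traversal: [13, 1, 34, 8, 20, 35, 5]


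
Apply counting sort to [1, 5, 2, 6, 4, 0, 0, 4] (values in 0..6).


Count array: [2, 1, 1, 0, 2, 1, 1]
Reconstruct: [0, 0, 1, 2, 4, 4, 5, 6]


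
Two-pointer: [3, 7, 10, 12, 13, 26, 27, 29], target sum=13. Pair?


Two pointers: lo=0, hi=7
Found pair: (3, 10) summing to 13


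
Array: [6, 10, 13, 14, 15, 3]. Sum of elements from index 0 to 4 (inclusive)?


Prefix sums: [0, 6, 16, 29, 43, 58, 61]
Sum[0..4] = prefix[5] - prefix[0] = 58 - 0 = 58


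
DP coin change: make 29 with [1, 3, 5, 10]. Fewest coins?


dp[0]=0; dp[i]=1+min(dp[i-c] for c in coins)
...dp[24]=4, dp[25]=3, dp[26]=4, dp[27]=5, dp[28]=4, dp[29]=5
Minimum coins for 29 = 5


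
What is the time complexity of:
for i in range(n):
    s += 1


Per nesting level: O(n) = O(n)
Complexity: O(n)


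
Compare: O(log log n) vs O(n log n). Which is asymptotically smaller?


double-logarithmic grows slower than linearithmic
O(log log n) is asymptotically smaller; O(n log n) grows faster


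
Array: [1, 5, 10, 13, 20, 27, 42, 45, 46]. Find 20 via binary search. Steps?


Search for 20:
[0,8] mid=4 arr[4]=20
Total: 1 comparisons


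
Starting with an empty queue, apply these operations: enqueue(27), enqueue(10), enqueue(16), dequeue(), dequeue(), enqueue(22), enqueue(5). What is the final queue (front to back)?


enqueue(27) -> [27]
enqueue(10) -> [27, 10]
enqueue(16) -> [27, 10, 16]
dequeue() returns 27 -> [10, 16]
dequeue() returns 10 -> [16]
enqueue(22) -> [16, 22]
enqueue(5) -> [16, 22, 5]
Final queue (front to back): [16, 22, 5]


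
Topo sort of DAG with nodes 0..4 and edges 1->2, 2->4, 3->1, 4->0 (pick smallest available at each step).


Kahn's algorithm, process smallest node first
Order: [3, 1, 2, 4, 0]


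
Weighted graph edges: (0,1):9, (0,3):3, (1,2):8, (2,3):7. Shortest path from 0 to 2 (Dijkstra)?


Dijkstra from 0:
Distances: {0: 0, 1: 9, 2: 10, 3: 3}
Shortest distance to 2 = 10, path = [0, 3, 2]


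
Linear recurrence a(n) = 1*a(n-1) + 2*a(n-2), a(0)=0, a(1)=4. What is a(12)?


Build bottom-up:
...a(10)=1364, a(11)=2732, a(12)=1*2732+2*1364=5460


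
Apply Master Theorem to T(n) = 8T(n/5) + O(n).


a=8, b=5, c=1. log_5(8)=1.292 > c=1. Case 1: O(n^log_b(a)) = O(n^1.292)
Complexity: O(n^1.292)


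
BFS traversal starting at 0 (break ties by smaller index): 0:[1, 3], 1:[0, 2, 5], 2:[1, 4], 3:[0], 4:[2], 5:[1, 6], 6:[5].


BFS queue: start with [0]
Visit order: [0, 1, 3, 2, 5, 4, 6]


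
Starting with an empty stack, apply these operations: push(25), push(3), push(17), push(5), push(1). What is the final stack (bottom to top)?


push(25) -> [25]
push(3) -> [25, 3]
push(17) -> [25, 3, 17]
push(5) -> [25, 3, 17, 5]
push(1) -> [25, 3, 17, 5, 1]
Final stack (bottom to top): [25, 3, 17, 5, 1]


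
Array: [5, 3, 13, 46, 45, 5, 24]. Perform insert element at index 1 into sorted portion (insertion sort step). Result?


After one pass: [3, 5, 13, 46, 45, 5, 24]


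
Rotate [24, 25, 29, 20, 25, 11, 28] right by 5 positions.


Right rotate by 5: [29, 20, 25, 11, 28, 24, 25]


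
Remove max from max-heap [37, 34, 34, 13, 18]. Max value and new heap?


Max = 37
Replace root with last, heapify down
Resulting heap: [34, 18, 34, 13]


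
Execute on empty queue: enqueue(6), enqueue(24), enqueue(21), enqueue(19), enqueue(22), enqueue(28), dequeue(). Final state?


enqueue(6) -> [6]
enqueue(24) -> [6, 24]
enqueue(21) -> [6, 24, 21]
enqueue(19) -> [6, 24, 21, 19]
enqueue(22) -> [6, 24, 21, 19, 22]
enqueue(28) -> [6, 24, 21, 19, 22, 28]
dequeue() returns 6 -> [24, 21, 19, 22, 28]
Final queue (front to back): [24, 21, 19, 22, 28]


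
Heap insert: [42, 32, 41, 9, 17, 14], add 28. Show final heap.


Append 28: [42, 32, 41, 9, 17, 14, 28]
Bubble up: no swaps needed
Result: [42, 32, 41, 9, 17, 14, 28]


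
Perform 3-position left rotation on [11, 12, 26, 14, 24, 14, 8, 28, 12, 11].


Left rotate by 3: [14, 24, 14, 8, 28, 12, 11, 11, 12, 26]


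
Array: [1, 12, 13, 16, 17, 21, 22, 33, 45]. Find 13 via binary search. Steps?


Search for 13:
[0,8] mid=4 arr[4]=17
[0,3] mid=1 arr[1]=12
[2,3] mid=2 arr[2]=13
Total: 3 comparisons


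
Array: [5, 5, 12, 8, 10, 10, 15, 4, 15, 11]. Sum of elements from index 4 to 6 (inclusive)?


Prefix sums: [0, 5, 10, 22, 30, 40, 50, 65, 69, 84, 95]
Sum[4..6] = prefix[7] - prefix[4] = 65 - 30 = 35


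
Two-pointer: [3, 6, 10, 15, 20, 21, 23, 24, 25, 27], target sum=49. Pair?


Two pointers: lo=0, hi=9
Found pair: (24, 25) summing to 49


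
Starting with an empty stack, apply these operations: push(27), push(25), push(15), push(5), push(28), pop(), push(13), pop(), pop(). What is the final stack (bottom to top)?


push(27) -> [27]
push(25) -> [27, 25]
push(15) -> [27, 25, 15]
push(5) -> [27, 25, 15, 5]
push(28) -> [27, 25, 15, 5, 28]
pop() returns 28 -> [27, 25, 15, 5]
push(13) -> [27, 25, 15, 5, 13]
pop() returns 13 -> [27, 25, 15, 5]
pop() returns 5 -> [27, 25, 15]
Final stack (bottom to top): [27, 25, 15]


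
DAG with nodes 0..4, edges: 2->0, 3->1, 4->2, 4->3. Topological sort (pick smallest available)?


Kahn's algorithm, process smallest node first
Order: [4, 2, 0, 3, 1]


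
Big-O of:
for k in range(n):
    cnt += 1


Per nesting level: O(n) = O(n)
Complexity: O(n)


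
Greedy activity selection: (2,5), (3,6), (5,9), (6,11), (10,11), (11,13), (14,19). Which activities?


Greedy: pick earliest-ending, then skip overlaps.
Selected (5 activities): [(2, 5), (5, 9), (10, 11), (11, 13), (14, 19)]


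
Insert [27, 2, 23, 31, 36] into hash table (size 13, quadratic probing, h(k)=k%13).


Insertions: 27->slot 1; 2->slot 2; 23->slot 10; 31->slot 5; 36->slot 11
Table: [None, 27, 2, None, None, 31, None, None, None, None, 23, 36, None]


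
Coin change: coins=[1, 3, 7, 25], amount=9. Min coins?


dp[0]=0; dp[i]=1+min(dp[i-c] for c in coins)
...dp[4]=2, dp[5]=3, dp[6]=2, dp[7]=1, dp[8]=2, dp[9]=3
Minimum coins for 9 = 3


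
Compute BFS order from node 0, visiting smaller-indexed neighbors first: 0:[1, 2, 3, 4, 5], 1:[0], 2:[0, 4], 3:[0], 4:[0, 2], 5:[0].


BFS queue: start with [0]
Visit order: [0, 1, 2, 3, 4, 5]


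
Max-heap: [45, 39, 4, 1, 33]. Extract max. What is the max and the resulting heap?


Max = 45
Replace root with last, heapify down
Resulting heap: [39, 33, 4, 1]


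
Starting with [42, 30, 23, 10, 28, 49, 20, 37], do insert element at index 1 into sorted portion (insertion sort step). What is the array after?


After one pass: [30, 42, 23, 10, 28, 49, 20, 37]


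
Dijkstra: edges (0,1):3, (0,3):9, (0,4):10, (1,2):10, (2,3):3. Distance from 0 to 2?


Dijkstra from 0:
Distances: {0: 0, 1: 3, 2: 12, 3: 9, 4: 10}
Shortest distance to 2 = 12, path = [0, 3, 2]


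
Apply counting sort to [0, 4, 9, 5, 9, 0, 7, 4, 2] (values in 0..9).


Count array: [2, 0, 1, 0, 2, 1, 0, 1, 0, 2]
Reconstruct: [0, 0, 2, 4, 4, 5, 7, 9, 9]


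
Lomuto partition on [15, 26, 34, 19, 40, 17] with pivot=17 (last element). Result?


Elements <= 17 go left of pivot.
Result: [15, 17, 34, 19, 40, 26], pivot at index 1


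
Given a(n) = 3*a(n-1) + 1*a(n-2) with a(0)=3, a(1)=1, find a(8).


Build bottom-up:
...a(6)=687, a(7)=2269, a(8)=3*2269+1*687=7494


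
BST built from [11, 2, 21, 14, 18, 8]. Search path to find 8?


BST root = 11
Search for 8: compare at each node
Path: [11, 2, 8]


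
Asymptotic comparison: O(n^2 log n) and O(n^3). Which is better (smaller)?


n^2 log n grows slower than cubic
O(n^2 log n) is asymptotically smaller; O(n^3) grows faster


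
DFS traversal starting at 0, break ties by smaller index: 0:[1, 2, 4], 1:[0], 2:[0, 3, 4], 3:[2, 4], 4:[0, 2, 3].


DFS stack-based: start with [0]
Visit order: [0, 1, 2, 3, 4]


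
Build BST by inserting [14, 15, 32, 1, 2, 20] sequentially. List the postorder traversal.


Root = 14; build tree by BST insertion.
Postorder traversal: [2, 1, 20, 32, 15, 14]


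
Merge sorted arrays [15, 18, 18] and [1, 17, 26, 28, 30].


Compare heads, take smaller each step.
Merged: [1, 15, 17, 18, 18, 26, 28, 30]


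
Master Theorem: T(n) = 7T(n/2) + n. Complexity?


a=7, b=2, c=1. log_2(7)=2.807 > c=1. Case 1: O(n^log_b(a)) = O(n^2.807)
Complexity: O(n^2.807)


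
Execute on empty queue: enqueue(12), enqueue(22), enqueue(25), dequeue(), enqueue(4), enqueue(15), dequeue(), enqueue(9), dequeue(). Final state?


enqueue(12) -> [12]
enqueue(22) -> [12, 22]
enqueue(25) -> [12, 22, 25]
dequeue() returns 12 -> [22, 25]
enqueue(4) -> [22, 25, 4]
enqueue(15) -> [22, 25, 4, 15]
dequeue() returns 22 -> [25, 4, 15]
enqueue(9) -> [25, 4, 15, 9]
dequeue() returns 25 -> [4, 15, 9]
Final queue (front to back): [4, 15, 9]


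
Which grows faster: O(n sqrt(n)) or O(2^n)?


n^1.5 grows slower than exponential
O(n sqrt(n)) is asymptotically smaller; O(2^n) grows faster


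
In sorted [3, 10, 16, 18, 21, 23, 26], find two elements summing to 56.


Two pointers: lo=0, hi=6
No pair sums to 56


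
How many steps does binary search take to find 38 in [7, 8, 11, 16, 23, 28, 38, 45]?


Search for 38:
[0,7] mid=3 arr[3]=16
[4,7] mid=5 arr[5]=28
[6,7] mid=6 arr[6]=38
Total: 3 comparisons


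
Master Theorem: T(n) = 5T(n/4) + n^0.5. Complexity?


a=5, b=4, c=0.5. log_4(5)=1.161 > c=0.5. Case 1: O(n^log_b(a)) = O(n^1.161)
Complexity: O(n^1.161)


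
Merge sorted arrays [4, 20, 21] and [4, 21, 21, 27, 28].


Compare heads, take smaller each step.
Merged: [4, 4, 20, 21, 21, 21, 27, 28]


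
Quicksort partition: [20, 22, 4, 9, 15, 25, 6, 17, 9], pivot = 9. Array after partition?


Elements <= 9 go left of pivot.
Result: [4, 9, 6, 9, 15, 25, 20, 17, 22], pivot at index 3


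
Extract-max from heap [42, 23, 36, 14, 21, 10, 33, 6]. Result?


Max = 42
Replace root with last, heapify down
Resulting heap: [36, 23, 33, 14, 21, 10, 6]


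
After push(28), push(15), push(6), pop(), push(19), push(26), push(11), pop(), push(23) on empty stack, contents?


push(28) -> [28]
push(15) -> [28, 15]
push(6) -> [28, 15, 6]
pop() returns 6 -> [28, 15]
push(19) -> [28, 15, 19]
push(26) -> [28, 15, 19, 26]
push(11) -> [28, 15, 19, 26, 11]
pop() returns 11 -> [28, 15, 19, 26]
push(23) -> [28, 15, 19, 26, 23]
Final stack (bottom to top): [28, 15, 19, 26, 23]


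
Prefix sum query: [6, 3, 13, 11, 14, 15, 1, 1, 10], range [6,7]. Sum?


Prefix sums: [0, 6, 9, 22, 33, 47, 62, 63, 64, 74]
Sum[6..7] = prefix[8] - prefix[6] = 64 - 62 = 2


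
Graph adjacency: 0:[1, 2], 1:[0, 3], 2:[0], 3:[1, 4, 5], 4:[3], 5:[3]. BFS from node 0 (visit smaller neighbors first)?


BFS queue: start with [0]
Visit order: [0, 1, 2, 3, 4, 5]


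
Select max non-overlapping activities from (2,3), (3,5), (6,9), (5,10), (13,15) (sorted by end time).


Greedy: pick earliest-ending, then skip overlaps.
Selected (4 activities): [(2, 3), (3, 5), (6, 9), (13, 15)]


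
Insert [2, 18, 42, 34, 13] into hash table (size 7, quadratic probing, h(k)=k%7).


Insertions: 2->slot 2; 18->slot 4; 42->slot 0; 34->slot 6; 13->slot 3
Table: [42, None, 2, 13, 18, None, 34]


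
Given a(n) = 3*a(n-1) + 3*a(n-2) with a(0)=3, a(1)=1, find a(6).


Build bottom-up:
...a(4)=153, a(5)=576, a(6)=3*576+3*153=2187


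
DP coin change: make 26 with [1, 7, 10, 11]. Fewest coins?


dp[0]=0; dp[i]=1+min(dp[i-c] for c in coins)
...dp[21]=2, dp[22]=2, dp[23]=3, dp[24]=3, dp[25]=3, dp[26]=4
Minimum coins for 26 = 4


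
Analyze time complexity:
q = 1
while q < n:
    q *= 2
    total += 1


Per nesting level: O(log n) = O(log n)
Complexity: O(log n)


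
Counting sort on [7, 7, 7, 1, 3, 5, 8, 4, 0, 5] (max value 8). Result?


Count array: [1, 1, 0, 1, 1, 2, 0, 3, 1]
Reconstruct: [0, 1, 3, 4, 5, 5, 7, 7, 7, 8]


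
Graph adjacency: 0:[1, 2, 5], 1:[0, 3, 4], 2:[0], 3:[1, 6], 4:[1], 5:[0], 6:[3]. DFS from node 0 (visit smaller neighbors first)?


DFS stack-based: start with [0]
Visit order: [0, 1, 3, 6, 4, 2, 5]


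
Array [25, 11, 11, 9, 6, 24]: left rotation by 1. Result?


Left rotate by 1: [11, 11, 9, 6, 24, 25]


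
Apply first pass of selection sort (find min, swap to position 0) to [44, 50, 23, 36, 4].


After one pass: [4, 50, 23, 36, 44]


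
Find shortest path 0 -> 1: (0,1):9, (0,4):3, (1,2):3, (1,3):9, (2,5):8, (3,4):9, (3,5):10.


Dijkstra from 0:
Distances: {0: 0, 1: 9, 2: 12, 3: 12, 4: 3, 5: 20}
Shortest distance to 1 = 9, path = [0, 1]


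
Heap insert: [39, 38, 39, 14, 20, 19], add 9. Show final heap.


Append 9: [39, 38, 39, 14, 20, 19, 9]
Bubble up: no swaps needed
Result: [39, 38, 39, 14, 20, 19, 9]


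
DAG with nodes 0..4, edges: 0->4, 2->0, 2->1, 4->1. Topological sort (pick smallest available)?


Kahn's algorithm, process smallest node first
Order: [2, 0, 3, 4, 1]


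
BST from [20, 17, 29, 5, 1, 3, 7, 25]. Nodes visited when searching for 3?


BST root = 20
Search for 3: compare at each node
Path: [20, 17, 5, 1, 3]


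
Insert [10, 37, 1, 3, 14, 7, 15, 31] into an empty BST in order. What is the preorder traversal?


Root = 10; build tree by BST insertion.
Preorder traversal: [10, 1, 3, 7, 37, 14, 15, 31]


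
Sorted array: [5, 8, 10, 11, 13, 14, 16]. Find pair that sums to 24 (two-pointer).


Two pointers: lo=0, hi=6
Found pair: (8, 16) summing to 24


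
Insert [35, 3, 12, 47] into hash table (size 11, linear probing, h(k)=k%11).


Insertions: 35->slot 2; 3->slot 3; 12->slot 1; 47->slot 4
Table: [None, 12, 35, 3, 47, None, None, None, None, None, None]


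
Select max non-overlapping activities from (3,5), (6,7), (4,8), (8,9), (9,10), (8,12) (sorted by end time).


Greedy: pick earliest-ending, then skip overlaps.
Selected (4 activities): [(3, 5), (6, 7), (8, 9), (9, 10)]


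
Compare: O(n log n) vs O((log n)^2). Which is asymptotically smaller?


polylogarithmic grows slower than linearithmic
O((log n)^2) is asymptotically smaller; O(n log n) grows faster


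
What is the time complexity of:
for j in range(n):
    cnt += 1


Per nesting level: O(n) = O(n)
Complexity: O(n)


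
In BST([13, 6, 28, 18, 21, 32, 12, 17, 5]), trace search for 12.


BST root = 13
Search for 12: compare at each node
Path: [13, 6, 12]


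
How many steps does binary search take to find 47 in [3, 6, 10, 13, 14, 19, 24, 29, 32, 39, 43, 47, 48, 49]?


Search for 47:
[0,13] mid=6 arr[6]=24
[7,13] mid=10 arr[10]=43
[11,13] mid=12 arr[12]=48
[11,11] mid=11 arr[11]=47
Total: 4 comparisons


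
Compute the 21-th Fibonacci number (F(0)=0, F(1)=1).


F(n)=F(n-1)+F(n-2)
...F(19)=4181, F(20)=6765, F(21)=10946


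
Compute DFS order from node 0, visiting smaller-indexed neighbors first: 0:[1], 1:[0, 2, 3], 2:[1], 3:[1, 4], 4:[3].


DFS stack-based: start with [0]
Visit order: [0, 1, 2, 3, 4]


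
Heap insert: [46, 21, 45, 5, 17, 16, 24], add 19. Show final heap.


Append 19: [46, 21, 45, 5, 17, 16, 24, 19]
Bubble up: swap idx 7(19) with idx 3(5)
Result: [46, 21, 45, 19, 17, 16, 24, 5]


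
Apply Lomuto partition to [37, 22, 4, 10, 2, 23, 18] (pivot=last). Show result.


Elements <= 18 go left of pivot.
Result: [4, 10, 2, 18, 37, 23, 22], pivot at index 3


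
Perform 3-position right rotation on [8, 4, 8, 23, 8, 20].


Right rotate by 3: [23, 8, 20, 8, 4, 8]


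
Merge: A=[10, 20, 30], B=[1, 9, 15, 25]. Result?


Compare heads, take smaller each step.
Merged: [1, 9, 10, 15, 20, 25, 30]


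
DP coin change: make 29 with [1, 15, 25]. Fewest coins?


dp[0]=0; dp[i]=1+min(dp[i-c] for c in coins)
...dp[24]=10, dp[25]=1, dp[26]=2, dp[27]=3, dp[28]=4, dp[29]=5
Minimum coins for 29 = 5


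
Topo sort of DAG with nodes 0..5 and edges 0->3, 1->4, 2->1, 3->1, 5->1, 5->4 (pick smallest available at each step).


Kahn's algorithm, process smallest node first
Order: [0, 2, 3, 5, 1, 4]


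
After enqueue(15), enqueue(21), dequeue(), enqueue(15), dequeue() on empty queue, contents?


enqueue(15) -> [15]
enqueue(21) -> [15, 21]
dequeue() returns 15 -> [21]
enqueue(15) -> [21, 15]
dequeue() returns 21 -> [15]
Final queue (front to back): [15]


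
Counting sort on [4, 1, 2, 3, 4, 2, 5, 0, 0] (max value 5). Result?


Count array: [2, 1, 2, 1, 2, 1]
Reconstruct: [0, 0, 1, 2, 2, 3, 4, 4, 5]


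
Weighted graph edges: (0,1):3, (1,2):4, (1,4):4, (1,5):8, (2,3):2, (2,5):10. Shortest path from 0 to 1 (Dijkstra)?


Dijkstra from 0:
Distances: {0: 0, 1: 3, 2: 7, 3: 9, 4: 7, 5: 11}
Shortest distance to 1 = 3, path = [0, 1]


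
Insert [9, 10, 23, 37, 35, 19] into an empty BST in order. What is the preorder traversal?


Root = 9; build tree by BST insertion.
Preorder traversal: [9, 10, 23, 19, 37, 35]


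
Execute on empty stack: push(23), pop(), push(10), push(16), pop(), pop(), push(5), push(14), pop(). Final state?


push(23) -> [23]
pop() returns 23 -> []
push(10) -> [10]
push(16) -> [10, 16]
pop() returns 16 -> [10]
pop() returns 10 -> []
push(5) -> [5]
push(14) -> [5, 14]
pop() returns 14 -> [5]
Final stack (bottom to top): [5]


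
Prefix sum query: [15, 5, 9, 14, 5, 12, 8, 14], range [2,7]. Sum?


Prefix sums: [0, 15, 20, 29, 43, 48, 60, 68, 82]
Sum[2..7] = prefix[8] - prefix[2] = 82 - 20 = 62


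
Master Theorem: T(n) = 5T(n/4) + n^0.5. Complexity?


a=5, b=4, c=0.5. log_4(5)=1.161 > c=0.5. Case 1: O(n^log_b(a)) = O(n^1.161)
Complexity: O(n^1.161)


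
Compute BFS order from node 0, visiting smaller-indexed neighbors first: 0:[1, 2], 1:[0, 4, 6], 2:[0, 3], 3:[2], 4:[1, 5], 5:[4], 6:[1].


BFS queue: start with [0]
Visit order: [0, 1, 2, 4, 6, 3, 5]


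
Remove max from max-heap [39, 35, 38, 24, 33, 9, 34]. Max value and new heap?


Max = 39
Replace root with last, heapify down
Resulting heap: [38, 35, 34, 24, 33, 9]


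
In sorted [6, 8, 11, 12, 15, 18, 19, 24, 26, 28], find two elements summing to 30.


Two pointers: lo=0, hi=9
Found pair: (6, 24) summing to 30


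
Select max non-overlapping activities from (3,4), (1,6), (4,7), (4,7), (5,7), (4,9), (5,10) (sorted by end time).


Greedy: pick earliest-ending, then skip overlaps.
Selected (2 activities): [(3, 4), (4, 7)]


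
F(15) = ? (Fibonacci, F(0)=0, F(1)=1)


F(n)=F(n-1)+F(n-2)
...F(13)=233, F(14)=377, F(15)=610


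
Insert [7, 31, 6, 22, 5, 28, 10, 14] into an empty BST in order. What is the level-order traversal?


Root = 7; build tree by BST insertion.
Level-Order traversal: [7, 6, 31, 5, 22, 10, 28, 14]


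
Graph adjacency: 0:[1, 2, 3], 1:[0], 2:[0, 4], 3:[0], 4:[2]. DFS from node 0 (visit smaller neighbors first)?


DFS stack-based: start with [0]
Visit order: [0, 1, 2, 4, 3]


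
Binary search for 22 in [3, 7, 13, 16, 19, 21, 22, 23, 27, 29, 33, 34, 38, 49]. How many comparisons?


Search for 22:
[0,13] mid=6 arr[6]=22
Total: 1 comparisons


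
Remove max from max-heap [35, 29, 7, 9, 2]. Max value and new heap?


Max = 35
Replace root with last, heapify down
Resulting heap: [29, 9, 7, 2]


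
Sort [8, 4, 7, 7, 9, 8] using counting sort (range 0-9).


Count array: [0, 0, 0, 0, 1, 0, 0, 2, 2, 1]
Reconstruct: [4, 7, 7, 8, 8, 9]


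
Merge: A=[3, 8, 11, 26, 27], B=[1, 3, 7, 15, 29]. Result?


Compare heads, take smaller each step.
Merged: [1, 3, 3, 7, 8, 11, 15, 26, 27, 29]


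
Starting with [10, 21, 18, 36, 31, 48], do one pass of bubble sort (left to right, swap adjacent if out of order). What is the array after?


After one pass: [10, 18, 21, 31, 36, 48]


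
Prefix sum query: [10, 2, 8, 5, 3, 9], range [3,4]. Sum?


Prefix sums: [0, 10, 12, 20, 25, 28, 37]
Sum[3..4] = prefix[5] - prefix[3] = 28 - 20 = 8


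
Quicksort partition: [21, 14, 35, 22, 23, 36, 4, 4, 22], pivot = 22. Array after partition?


Elements <= 22 go left of pivot.
Result: [21, 14, 22, 4, 4, 22, 35, 23, 36], pivot at index 5


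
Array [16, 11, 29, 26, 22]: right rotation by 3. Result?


Right rotate by 3: [29, 26, 22, 16, 11]


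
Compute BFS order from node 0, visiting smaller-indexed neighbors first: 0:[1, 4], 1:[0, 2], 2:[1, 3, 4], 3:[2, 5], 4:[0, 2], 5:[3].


BFS queue: start with [0]
Visit order: [0, 1, 4, 2, 3, 5]


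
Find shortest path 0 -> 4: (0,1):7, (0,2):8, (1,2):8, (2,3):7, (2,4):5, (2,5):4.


Dijkstra from 0:
Distances: {0: 0, 1: 7, 2: 8, 3: 15, 4: 13, 5: 12}
Shortest distance to 4 = 13, path = [0, 2, 4]


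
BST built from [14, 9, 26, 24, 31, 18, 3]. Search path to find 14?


BST root = 14
Search for 14: compare at each node
Path: [14]


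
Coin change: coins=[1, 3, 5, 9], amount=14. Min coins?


dp[0]=0; dp[i]=1+min(dp[i-c] for c in coins)
...dp[9]=1, dp[10]=2, dp[11]=3, dp[12]=2, dp[13]=3, dp[14]=2
Minimum coins for 14 = 2


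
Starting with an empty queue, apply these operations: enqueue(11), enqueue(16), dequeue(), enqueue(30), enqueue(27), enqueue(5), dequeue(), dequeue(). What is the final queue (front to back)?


enqueue(11) -> [11]
enqueue(16) -> [11, 16]
dequeue() returns 11 -> [16]
enqueue(30) -> [16, 30]
enqueue(27) -> [16, 30, 27]
enqueue(5) -> [16, 30, 27, 5]
dequeue() returns 16 -> [30, 27, 5]
dequeue() returns 30 -> [27, 5]
Final queue (front to back): [27, 5]


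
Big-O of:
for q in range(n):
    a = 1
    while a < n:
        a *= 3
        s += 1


Per nesting level: O(n) * O(log n) = O(n log n)
Complexity: O(n log n)


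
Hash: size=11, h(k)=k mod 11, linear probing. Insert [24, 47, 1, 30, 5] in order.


Insertions: 24->slot 2; 47->slot 3; 1->slot 1; 30->slot 8; 5->slot 5
Table: [None, 1, 24, 47, None, 5, None, None, 30, None, None]


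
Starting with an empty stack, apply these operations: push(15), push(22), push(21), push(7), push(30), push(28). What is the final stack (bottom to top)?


push(15) -> [15]
push(22) -> [15, 22]
push(21) -> [15, 22, 21]
push(7) -> [15, 22, 21, 7]
push(30) -> [15, 22, 21, 7, 30]
push(28) -> [15, 22, 21, 7, 30, 28]
Final stack (bottom to top): [15, 22, 21, 7, 30, 28]


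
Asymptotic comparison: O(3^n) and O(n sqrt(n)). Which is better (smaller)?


n^1.5 grows slower than exponential (base 3)
O(n sqrt(n)) is asymptotically smaller; O(3^n) grows faster


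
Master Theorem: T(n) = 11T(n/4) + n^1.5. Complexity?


a=11, b=4, c=1.5. log_4(11)=1.730 > c=1.5. Case 1: O(n^log_b(a)) = O(n^1.730)
Complexity: O(n^1.730)


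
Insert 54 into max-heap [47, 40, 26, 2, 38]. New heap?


Append 54: [47, 40, 26, 2, 38, 54]
Bubble up: swap idx 5(54) with idx 2(26); swap idx 2(54) with idx 0(47)
Result: [54, 40, 47, 2, 38, 26]


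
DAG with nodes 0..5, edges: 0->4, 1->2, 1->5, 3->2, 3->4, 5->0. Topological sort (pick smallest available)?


Kahn's algorithm, process smallest node first
Order: [1, 3, 2, 5, 0, 4]


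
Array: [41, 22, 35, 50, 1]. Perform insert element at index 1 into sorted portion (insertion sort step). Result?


After one pass: [22, 41, 35, 50, 1]


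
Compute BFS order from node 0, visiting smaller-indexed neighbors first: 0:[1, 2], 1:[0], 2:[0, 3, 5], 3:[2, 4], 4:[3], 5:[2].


BFS queue: start with [0]
Visit order: [0, 1, 2, 3, 5, 4]


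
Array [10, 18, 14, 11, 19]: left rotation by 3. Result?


Left rotate by 3: [11, 19, 10, 18, 14]


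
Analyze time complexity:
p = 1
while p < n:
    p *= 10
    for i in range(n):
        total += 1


Per nesting level: O(log n) * O(n) = O(n log n)
Complexity: O(n log n)


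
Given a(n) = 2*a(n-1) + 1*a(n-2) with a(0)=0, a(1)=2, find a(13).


Build bottom-up:
...a(11)=11482, a(12)=27720, a(13)=2*27720+1*11482=66922


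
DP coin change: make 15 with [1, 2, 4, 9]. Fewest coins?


dp[0]=0; dp[i]=1+min(dp[i-c] for c in coins)
...dp[10]=2, dp[11]=2, dp[12]=3, dp[13]=2, dp[14]=3, dp[15]=3
Minimum coins for 15 = 3


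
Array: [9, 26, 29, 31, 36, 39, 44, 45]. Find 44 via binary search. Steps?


Search for 44:
[0,7] mid=3 arr[3]=31
[4,7] mid=5 arr[5]=39
[6,7] mid=6 arr[6]=44
Total: 3 comparisons


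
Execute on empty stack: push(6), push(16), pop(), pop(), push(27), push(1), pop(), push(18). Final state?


push(6) -> [6]
push(16) -> [6, 16]
pop() returns 16 -> [6]
pop() returns 6 -> []
push(27) -> [27]
push(1) -> [27, 1]
pop() returns 1 -> [27]
push(18) -> [27, 18]
Final stack (bottom to top): [27, 18]


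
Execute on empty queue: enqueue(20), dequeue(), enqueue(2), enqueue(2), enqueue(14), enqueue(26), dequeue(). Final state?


enqueue(20) -> [20]
dequeue() returns 20 -> []
enqueue(2) -> [2]
enqueue(2) -> [2, 2]
enqueue(14) -> [2, 2, 14]
enqueue(26) -> [2, 2, 14, 26]
dequeue() returns 2 -> [2, 14, 26]
Final queue (front to back): [2, 14, 26]


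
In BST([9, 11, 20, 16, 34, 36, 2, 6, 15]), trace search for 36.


BST root = 9
Search for 36: compare at each node
Path: [9, 11, 20, 34, 36]


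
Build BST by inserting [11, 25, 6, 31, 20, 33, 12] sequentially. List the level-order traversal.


Root = 11; build tree by BST insertion.
Level-Order traversal: [11, 6, 25, 20, 31, 12, 33]


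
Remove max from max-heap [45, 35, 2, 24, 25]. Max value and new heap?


Max = 45
Replace root with last, heapify down
Resulting heap: [35, 25, 2, 24]


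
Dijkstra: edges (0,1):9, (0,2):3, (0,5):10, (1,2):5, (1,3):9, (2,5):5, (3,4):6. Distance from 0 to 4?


Dijkstra from 0:
Distances: {0: 0, 1: 8, 2: 3, 3: 17, 4: 23, 5: 8}
Shortest distance to 4 = 23, path = [0, 2, 1, 3, 4]


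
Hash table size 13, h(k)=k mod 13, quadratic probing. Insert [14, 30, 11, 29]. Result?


Insertions: 14->slot 1; 30->slot 4; 11->slot 11; 29->slot 3
Table: [None, 14, None, 29, 30, None, None, None, None, None, None, 11, None]


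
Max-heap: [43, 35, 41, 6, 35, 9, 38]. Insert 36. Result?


Append 36: [43, 35, 41, 6, 35, 9, 38, 36]
Bubble up: swap idx 7(36) with idx 3(6); swap idx 3(36) with idx 1(35)
Result: [43, 36, 41, 35, 35, 9, 38, 6]


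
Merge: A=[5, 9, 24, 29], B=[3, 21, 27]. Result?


Compare heads, take smaller each step.
Merged: [3, 5, 9, 21, 24, 27, 29]


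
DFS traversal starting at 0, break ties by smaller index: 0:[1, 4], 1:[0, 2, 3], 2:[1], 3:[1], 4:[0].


DFS stack-based: start with [0]
Visit order: [0, 1, 2, 3, 4]


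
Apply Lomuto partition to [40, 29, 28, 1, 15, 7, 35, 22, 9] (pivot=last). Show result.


Elements <= 9 go left of pivot.
Result: [1, 7, 9, 40, 15, 29, 35, 22, 28], pivot at index 2


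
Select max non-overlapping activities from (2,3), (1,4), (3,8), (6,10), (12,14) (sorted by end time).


Greedy: pick earliest-ending, then skip overlaps.
Selected (3 activities): [(2, 3), (3, 8), (12, 14)]


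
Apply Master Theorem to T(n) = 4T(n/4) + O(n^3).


a=4, b=4, c=3. log_4(4)=1 < c=3. Case 3: O(n^c) = O(n^3)
Complexity: O(n^3)


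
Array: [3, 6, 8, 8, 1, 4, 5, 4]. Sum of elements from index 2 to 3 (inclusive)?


Prefix sums: [0, 3, 9, 17, 25, 26, 30, 35, 39]
Sum[2..3] = prefix[4] - prefix[2] = 25 - 9 = 16


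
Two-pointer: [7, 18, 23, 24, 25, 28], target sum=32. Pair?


Two pointers: lo=0, hi=5
Found pair: (7, 25) summing to 32


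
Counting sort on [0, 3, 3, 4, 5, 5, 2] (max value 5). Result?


Count array: [1, 0, 1, 2, 1, 2]
Reconstruct: [0, 2, 3, 3, 4, 5, 5]


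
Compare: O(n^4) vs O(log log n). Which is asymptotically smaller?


double-logarithmic grows slower than quartic
O(log log n) is asymptotically smaller; O(n^4) grows faster


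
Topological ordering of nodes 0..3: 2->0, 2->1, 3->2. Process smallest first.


Kahn's algorithm, process smallest node first
Order: [3, 2, 0, 1]


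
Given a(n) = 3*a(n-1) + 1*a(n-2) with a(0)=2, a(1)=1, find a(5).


Build bottom-up:
...a(3)=16, a(4)=53, a(5)=3*53+1*16=175


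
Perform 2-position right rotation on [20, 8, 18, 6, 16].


Right rotate by 2: [6, 16, 20, 8, 18]


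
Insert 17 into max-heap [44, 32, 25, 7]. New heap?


Append 17: [44, 32, 25, 7, 17]
Bubble up: no swaps needed
Result: [44, 32, 25, 7, 17]


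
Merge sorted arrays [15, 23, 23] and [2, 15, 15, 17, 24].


Compare heads, take smaller each step.
Merged: [2, 15, 15, 15, 17, 23, 23, 24]


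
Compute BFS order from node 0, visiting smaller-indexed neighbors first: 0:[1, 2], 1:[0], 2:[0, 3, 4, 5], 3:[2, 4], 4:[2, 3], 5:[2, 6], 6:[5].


BFS queue: start with [0]
Visit order: [0, 1, 2, 3, 4, 5, 6]


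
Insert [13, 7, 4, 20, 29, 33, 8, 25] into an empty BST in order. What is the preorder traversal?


Root = 13; build tree by BST insertion.
Preorder traversal: [13, 7, 4, 8, 20, 29, 25, 33]


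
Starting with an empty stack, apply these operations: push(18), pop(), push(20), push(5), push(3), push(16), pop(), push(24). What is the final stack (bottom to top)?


push(18) -> [18]
pop() returns 18 -> []
push(20) -> [20]
push(5) -> [20, 5]
push(3) -> [20, 5, 3]
push(16) -> [20, 5, 3, 16]
pop() returns 16 -> [20, 5, 3]
push(24) -> [20, 5, 3, 24]
Final stack (bottom to top): [20, 5, 3, 24]


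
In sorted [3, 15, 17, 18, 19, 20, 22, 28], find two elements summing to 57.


Two pointers: lo=0, hi=7
No pair sums to 57


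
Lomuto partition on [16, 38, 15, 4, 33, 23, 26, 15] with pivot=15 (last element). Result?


Elements <= 15 go left of pivot.
Result: [15, 4, 15, 38, 33, 23, 26, 16], pivot at index 2


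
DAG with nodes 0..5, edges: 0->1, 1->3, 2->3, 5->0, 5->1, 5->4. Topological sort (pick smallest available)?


Kahn's algorithm, process smallest node first
Order: [2, 5, 0, 1, 3, 4]


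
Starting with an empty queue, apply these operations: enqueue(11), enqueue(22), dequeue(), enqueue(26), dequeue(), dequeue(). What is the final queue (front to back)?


enqueue(11) -> [11]
enqueue(22) -> [11, 22]
dequeue() returns 11 -> [22]
enqueue(26) -> [22, 26]
dequeue() returns 22 -> [26]
dequeue() returns 26 -> []
Final queue (front to back): []


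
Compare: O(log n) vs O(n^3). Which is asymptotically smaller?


logarithmic grows slower than cubic
O(log n) is asymptotically smaller; O(n^3) grows faster


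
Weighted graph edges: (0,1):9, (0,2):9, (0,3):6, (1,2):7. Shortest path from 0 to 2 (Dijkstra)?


Dijkstra from 0:
Distances: {0: 0, 1: 9, 2: 9, 3: 6}
Shortest distance to 2 = 9, path = [0, 2]


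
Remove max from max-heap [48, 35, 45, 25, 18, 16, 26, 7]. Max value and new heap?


Max = 48
Replace root with last, heapify down
Resulting heap: [45, 35, 26, 25, 18, 16, 7]


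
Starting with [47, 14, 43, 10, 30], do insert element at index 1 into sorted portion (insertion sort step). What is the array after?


After one pass: [14, 47, 43, 10, 30]


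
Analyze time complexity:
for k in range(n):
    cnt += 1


Per nesting level: O(n) = O(n)
Complexity: O(n)


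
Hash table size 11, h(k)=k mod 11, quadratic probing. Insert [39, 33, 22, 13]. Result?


Insertions: 39->slot 6; 33->slot 0; 22->slot 1; 13->slot 2
Table: [33, 22, 13, None, None, None, 39, None, None, None, None]


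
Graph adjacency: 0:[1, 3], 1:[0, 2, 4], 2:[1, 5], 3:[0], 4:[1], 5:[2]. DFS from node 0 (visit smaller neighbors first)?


DFS stack-based: start with [0]
Visit order: [0, 1, 2, 5, 4, 3]


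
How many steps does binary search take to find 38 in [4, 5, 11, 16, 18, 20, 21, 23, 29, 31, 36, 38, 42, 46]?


Search for 38:
[0,13] mid=6 arr[6]=21
[7,13] mid=10 arr[10]=36
[11,13] mid=12 arr[12]=42
[11,11] mid=11 arr[11]=38
Total: 4 comparisons


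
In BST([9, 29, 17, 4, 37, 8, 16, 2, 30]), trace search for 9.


BST root = 9
Search for 9: compare at each node
Path: [9]


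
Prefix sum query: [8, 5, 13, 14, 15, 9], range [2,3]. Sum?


Prefix sums: [0, 8, 13, 26, 40, 55, 64]
Sum[2..3] = prefix[4] - prefix[2] = 40 - 13 = 27


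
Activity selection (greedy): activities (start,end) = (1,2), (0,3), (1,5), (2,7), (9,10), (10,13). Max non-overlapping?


Greedy: pick earliest-ending, then skip overlaps.
Selected (4 activities): [(1, 2), (2, 7), (9, 10), (10, 13)]


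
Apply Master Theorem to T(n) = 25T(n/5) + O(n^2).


a=25, b=5, c=2. log_5(25)=2 = c=2. Case 2: O(n^c log n) = O(n^2 log n)
Complexity: O(n^2 log n)


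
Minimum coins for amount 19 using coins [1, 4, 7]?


dp[0]=0; dp[i]=1+min(dp[i-c] for c in coins)
...dp[14]=2, dp[15]=3, dp[16]=4, dp[17]=5, dp[18]=3, dp[19]=4
Minimum coins for 19 = 4


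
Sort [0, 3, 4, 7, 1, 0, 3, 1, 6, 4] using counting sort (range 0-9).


Count array: [2, 2, 0, 2, 2, 0, 1, 1, 0, 0]
Reconstruct: [0, 0, 1, 1, 3, 3, 4, 4, 6, 7]


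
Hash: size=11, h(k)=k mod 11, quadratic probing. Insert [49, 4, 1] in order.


Insertions: 49->slot 5; 4->slot 4; 1->slot 1
Table: [None, 1, None, None, 4, 49, None, None, None, None, None]


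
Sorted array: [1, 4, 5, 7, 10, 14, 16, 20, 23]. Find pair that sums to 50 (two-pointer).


Two pointers: lo=0, hi=8
No pair sums to 50


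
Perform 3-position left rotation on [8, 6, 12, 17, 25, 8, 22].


Left rotate by 3: [17, 25, 8, 22, 8, 6, 12]


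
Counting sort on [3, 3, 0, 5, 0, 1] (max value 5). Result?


Count array: [2, 1, 0, 2, 0, 1]
Reconstruct: [0, 0, 1, 3, 3, 5]


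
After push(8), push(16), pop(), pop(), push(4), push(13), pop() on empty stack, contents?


push(8) -> [8]
push(16) -> [8, 16]
pop() returns 16 -> [8]
pop() returns 8 -> []
push(4) -> [4]
push(13) -> [4, 13]
pop() returns 13 -> [4]
Final stack (bottom to top): [4]


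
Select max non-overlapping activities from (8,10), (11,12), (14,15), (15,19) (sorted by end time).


Greedy: pick earliest-ending, then skip overlaps.
Selected (4 activities): [(8, 10), (11, 12), (14, 15), (15, 19)]


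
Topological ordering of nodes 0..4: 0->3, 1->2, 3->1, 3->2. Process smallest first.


Kahn's algorithm, process smallest node first
Order: [0, 3, 1, 2, 4]


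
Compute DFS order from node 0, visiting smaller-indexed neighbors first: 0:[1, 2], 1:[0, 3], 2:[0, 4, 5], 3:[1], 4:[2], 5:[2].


DFS stack-based: start with [0]
Visit order: [0, 1, 3, 2, 4, 5]


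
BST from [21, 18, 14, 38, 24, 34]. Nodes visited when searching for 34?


BST root = 21
Search for 34: compare at each node
Path: [21, 38, 24, 34]


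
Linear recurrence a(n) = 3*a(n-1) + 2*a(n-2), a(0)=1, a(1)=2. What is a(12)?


Build bottom-up:
...a(10)=204020, a(11)=726628, a(12)=3*726628+2*204020=2587924


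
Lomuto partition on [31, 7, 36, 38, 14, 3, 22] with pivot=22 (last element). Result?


Elements <= 22 go left of pivot.
Result: [7, 14, 3, 22, 31, 36, 38], pivot at index 3


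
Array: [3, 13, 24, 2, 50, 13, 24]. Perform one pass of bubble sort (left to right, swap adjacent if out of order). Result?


After one pass: [3, 13, 2, 24, 13, 24, 50]


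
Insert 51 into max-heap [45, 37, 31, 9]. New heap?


Append 51: [45, 37, 31, 9, 51]
Bubble up: swap idx 4(51) with idx 1(37); swap idx 1(51) with idx 0(45)
Result: [51, 45, 31, 9, 37]


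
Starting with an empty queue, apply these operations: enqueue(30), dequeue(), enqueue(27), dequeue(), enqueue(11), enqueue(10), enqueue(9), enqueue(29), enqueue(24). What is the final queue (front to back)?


enqueue(30) -> [30]
dequeue() returns 30 -> []
enqueue(27) -> [27]
dequeue() returns 27 -> []
enqueue(11) -> [11]
enqueue(10) -> [11, 10]
enqueue(9) -> [11, 10, 9]
enqueue(29) -> [11, 10, 9, 29]
enqueue(24) -> [11, 10, 9, 29, 24]
Final queue (front to back): [11, 10, 9, 29, 24]


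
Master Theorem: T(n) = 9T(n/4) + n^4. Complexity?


a=9, b=4, c=4. log_4(9)=1.585 < c=4. Case 3: O(n^c) = O(n^4)
Complexity: O(n^4)


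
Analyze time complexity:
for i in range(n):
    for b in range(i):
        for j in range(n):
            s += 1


Per nesting level: O(n) * O(n) [triangular over i] * O(n) = O(n^3)
Complexity: O(n^3)


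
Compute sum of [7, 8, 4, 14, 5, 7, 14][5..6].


Prefix sums: [0, 7, 15, 19, 33, 38, 45, 59]
Sum[5..6] = prefix[7] - prefix[5] = 59 - 38 = 21


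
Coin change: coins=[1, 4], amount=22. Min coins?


dp[0]=0; dp[i]=1+min(dp[i-c] for c in coins)
...dp[17]=5, dp[18]=6, dp[19]=7, dp[20]=5, dp[21]=6, dp[22]=7
Minimum coins for 22 = 7


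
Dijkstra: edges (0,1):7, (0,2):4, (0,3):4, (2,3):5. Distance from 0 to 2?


Dijkstra from 0:
Distances: {0: 0, 1: 7, 2: 4, 3: 4}
Shortest distance to 2 = 4, path = [0, 2]


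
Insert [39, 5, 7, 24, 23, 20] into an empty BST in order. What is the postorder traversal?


Root = 39; build tree by BST insertion.
Postorder traversal: [20, 23, 24, 7, 5, 39]


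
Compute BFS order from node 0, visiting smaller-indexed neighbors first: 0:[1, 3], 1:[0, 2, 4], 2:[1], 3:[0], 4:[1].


BFS queue: start with [0]
Visit order: [0, 1, 3, 2, 4]


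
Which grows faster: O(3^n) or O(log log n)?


double-logarithmic grows slower than exponential (base 3)
O(log log n) is asymptotically smaller; O(3^n) grows faster


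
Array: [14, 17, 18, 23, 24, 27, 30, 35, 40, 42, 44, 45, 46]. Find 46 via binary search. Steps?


Search for 46:
[0,12] mid=6 arr[6]=30
[7,12] mid=9 arr[9]=42
[10,12] mid=11 arr[11]=45
[12,12] mid=12 arr[12]=46
Total: 4 comparisons


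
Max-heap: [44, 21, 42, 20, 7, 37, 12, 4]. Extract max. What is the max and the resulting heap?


Max = 44
Replace root with last, heapify down
Resulting heap: [42, 21, 37, 20, 7, 4, 12]


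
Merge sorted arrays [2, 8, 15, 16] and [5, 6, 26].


Compare heads, take smaller each step.
Merged: [2, 5, 6, 8, 15, 16, 26]


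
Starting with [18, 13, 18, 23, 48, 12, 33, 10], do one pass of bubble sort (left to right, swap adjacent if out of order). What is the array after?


After one pass: [13, 18, 18, 23, 12, 33, 10, 48]


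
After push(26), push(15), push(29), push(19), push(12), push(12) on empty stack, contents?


push(26) -> [26]
push(15) -> [26, 15]
push(29) -> [26, 15, 29]
push(19) -> [26, 15, 29, 19]
push(12) -> [26, 15, 29, 19, 12]
push(12) -> [26, 15, 29, 19, 12, 12]
Final stack (bottom to top): [26, 15, 29, 19, 12, 12]


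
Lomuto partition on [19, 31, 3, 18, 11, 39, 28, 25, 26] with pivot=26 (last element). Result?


Elements <= 26 go left of pivot.
Result: [19, 3, 18, 11, 25, 26, 28, 31, 39], pivot at index 5


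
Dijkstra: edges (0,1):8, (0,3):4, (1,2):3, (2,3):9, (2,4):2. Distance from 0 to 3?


Dijkstra from 0:
Distances: {0: 0, 1: 8, 2: 11, 3: 4, 4: 13}
Shortest distance to 3 = 4, path = [0, 3]


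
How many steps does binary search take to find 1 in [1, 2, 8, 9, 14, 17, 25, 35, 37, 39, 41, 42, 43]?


Search for 1:
[0,12] mid=6 arr[6]=25
[0,5] mid=2 arr[2]=8
[0,1] mid=0 arr[0]=1
Total: 3 comparisons
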